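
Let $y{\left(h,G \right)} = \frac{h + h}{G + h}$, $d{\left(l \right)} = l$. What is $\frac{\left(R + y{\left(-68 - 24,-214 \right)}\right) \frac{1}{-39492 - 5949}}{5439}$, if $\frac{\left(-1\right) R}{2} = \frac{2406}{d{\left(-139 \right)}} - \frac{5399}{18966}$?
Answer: $- \frac{2405938375}{16614897479778213} \approx -1.4481 \cdot 10^{-7}$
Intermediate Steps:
$R = \frac{46382657}{1318137}$ ($R = - 2 \left(\frac{2406}{-139} - \frac{5399}{18966}\right) = - 2 \left(2406 \left(- \frac{1}{139}\right) - \frac{5399}{18966}\right) = - 2 \left(- \frac{2406}{139} - \frac{5399}{18966}\right) = \left(-2\right) \left(- \frac{46382657}{2636274}\right) = \frac{46382657}{1318137} \approx 35.188$)
$y{\left(h,G \right)} = \frac{2 h}{G + h}$
$\frac{\left(R + y{\left(-68 - 24,-214 \right)}\right) \frac{1}{-39492 - 5949}}{5439} = \frac{\left(\frac{46382657}{1318137} + \frac{2 \left(-68 - 24\right)}{-214 - 92}\right) \frac{1}{-39492 - 5949}}{5439} = \frac{\frac{46382657}{1318137} + 2 \left(-92\right) \frac{1}{-214 - 92}}{-45441} \cdot \frac{1}{5439} = \left(\frac{46382657}{1318137} + 2 \left(-92\right) \frac{1}{-306}\right) \left(- \frac{1}{45441}\right) \frac{1}{5439} = \left(\frac{46382657}{1318137} + 2 \left(-92\right) \left(- \frac{1}{306}\right)\right) \left(- \frac{1}{45441}\right) \frac{1}{5439} = \left(\frac{46382657}{1318137} + \frac{92}{153}\right) \left(- \frac{1}{45441}\right) \frac{1}{5439} = \frac{2405938375}{67224987} \left(- \frac{1}{45441}\right) \frac{1}{5439} = \left(- \frac{2405938375}{3054770634267}\right) \frac{1}{5439} = - \frac{2405938375}{16614897479778213}$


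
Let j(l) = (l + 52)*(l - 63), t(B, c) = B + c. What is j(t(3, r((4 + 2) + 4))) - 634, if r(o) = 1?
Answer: -3938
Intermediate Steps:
j(l) = (-63 + l)*(52 + l) (j(l) = (52 + l)*(-63 + l) = (-63 + l)*(52 + l))
j(t(3, r((4 + 2) + 4))) - 634 = (-3276 + (3 + 1)² - 11*(3 + 1)) - 634 = (-3276 + 4² - 11*4) - 634 = (-3276 + 16 - 44) - 634 = -3304 - 634 = -3938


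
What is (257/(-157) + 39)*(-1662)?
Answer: -9749292/157 ≈ -62097.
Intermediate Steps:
(257/(-157) + 39)*(-1662) = (257*(-1/157) + 39)*(-1662) = (-257/157 + 39)*(-1662) = (5866/157)*(-1662) = -9749292/157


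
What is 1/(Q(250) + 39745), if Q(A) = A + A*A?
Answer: 1/102495 ≈ 9.7566e-6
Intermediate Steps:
Q(A) = A + A²
1/(Q(250) + 39745) = 1/(250*(1 + 250) + 39745) = 1/(250*251 + 39745) = 1/(62750 + 39745) = 1/102495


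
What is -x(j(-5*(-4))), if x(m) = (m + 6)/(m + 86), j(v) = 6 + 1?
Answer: -13/93 ≈ -0.13978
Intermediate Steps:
j(v) = 7
x(m) = (6 + m)/(86 + m)
-x(j(-5*(-4))) = -(6 + 7)/(86 + 7) = -13/93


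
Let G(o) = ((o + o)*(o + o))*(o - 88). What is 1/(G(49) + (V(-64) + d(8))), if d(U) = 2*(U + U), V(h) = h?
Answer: -1/374588 ≈ -2.6696e-6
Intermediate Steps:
d(U) = 4*U (d(U) = 2*(2*U) = 4*U)
G(o) = 4*o²*(-88 + o) (G(o) = ((2*o)*(2*o))*(-88 + o) = (4*o²)*(-88 + o) = 4*o²*(-88 + o))
1/(G(49) + (V(-64) + d(8))) = 1/(4*49²*(-88 + 49) + (-64 + 4*8)) = 1/(4*2401*(-39) + (-64 + 32)) = 1/(-374556 - 32) = 1/(-374588) = -1/374588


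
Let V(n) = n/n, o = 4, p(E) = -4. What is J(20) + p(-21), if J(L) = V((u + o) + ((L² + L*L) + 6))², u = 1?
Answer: -3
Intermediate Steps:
V(n) = 1
J(L) = 1 (J(L) = 1² = 1)
J(20) + p(-21) = 1 - 4 = -3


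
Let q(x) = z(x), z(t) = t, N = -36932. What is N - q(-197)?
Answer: -36735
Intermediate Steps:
q(x) = x
N - q(-197) = -36932 - 1*(-197) = -36932 + 197 = -36735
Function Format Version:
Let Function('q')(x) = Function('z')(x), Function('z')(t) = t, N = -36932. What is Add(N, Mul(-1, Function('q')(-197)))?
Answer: -36735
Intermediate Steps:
Function('q')(x) = x
Add(N, Mul(-1, Function('q')(-197))) = Add(-36932, Mul(-1, -197)) = Add(-36932, 197) = -36735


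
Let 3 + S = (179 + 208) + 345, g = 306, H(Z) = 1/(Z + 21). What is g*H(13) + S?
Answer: 738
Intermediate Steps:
H(Z) = 1/(21 + Z)
S = 729 (S = -3 + ((179 + 208) + 345) = -3 + (387 + 345) = -3 + 732 = 729)
g*H(13) + S = 306/(21 + 13) + 729 = 306/34 + 729 = 306*(1/34) + 729 = 9 + 729 = 738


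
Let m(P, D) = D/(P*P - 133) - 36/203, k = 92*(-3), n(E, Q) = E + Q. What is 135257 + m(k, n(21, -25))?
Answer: 2087922915993/15436729 ≈ 1.3526e+5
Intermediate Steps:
k = -276
m(P, D) = -36/203 + D/(-133 + P²) (m(P, D) = D/(P² - 133) - 36*1/203 = D/(-133 + P²) - 36/203 = -36/203 + D/(-133 + P²))
135257 + m(k, n(21, -25)) = 135257 + (4788 - 36*(-276)² + 203*(21 - 25))/(203*(-133 + (-276)²)) = 135257 + (4788 - 36*76176 + 203*(-4))/(203*(-133 + 76176)) = 135257 + (1/203)*(4788 - 2742336 - 812)/76043 = 135257 + (1/203)*(1/76043)*(-2738360) = 135257 - 2738360/15436729 = 2087922915993/15436729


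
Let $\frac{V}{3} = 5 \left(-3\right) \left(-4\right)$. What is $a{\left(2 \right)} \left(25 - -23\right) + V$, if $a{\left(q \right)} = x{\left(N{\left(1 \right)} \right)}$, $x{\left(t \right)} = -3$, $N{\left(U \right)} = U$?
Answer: $36$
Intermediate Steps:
$a{\left(q \right)} = -3$
$V = 180$ ($V = 3 \cdot 5 \left(-3\right) \left(-4\right) = 3 \left(\left(-15\right) \left(-4\right)\right) = 3 \cdot 60 = 180$)
$a{\left(2 \right)} \left(25 - -23\right) + V = - 3 \left(25 - -23\right) + 180 = - 3 \left(25 + 23\right) + 180 = \left(-3\right) 48 + 180 = -144 + 180 = 36$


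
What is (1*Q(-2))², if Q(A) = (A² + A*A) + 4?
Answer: 144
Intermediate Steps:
Q(A) = 4 + 2*A² (Q(A) = (A² + A²) + 4 = 2*A² + 4 = 4 + 2*A²)
(1*Q(-2))² = (1*(4 + 2*(-2)²))² = (1*(4 + 2*4))² = (1*(4 + 8))² = (1*12)² = 12² = 144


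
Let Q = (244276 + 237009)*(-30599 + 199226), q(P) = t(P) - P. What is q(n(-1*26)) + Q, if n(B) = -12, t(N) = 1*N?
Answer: 81157645695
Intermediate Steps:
t(N) = N
q(P) = 0 (q(P) = P - P = 0)
Q = 81157645695 (Q = 481285*168627 = 81157645695)
q(n(-1*26)) + Q = 0 + 81157645695 = 81157645695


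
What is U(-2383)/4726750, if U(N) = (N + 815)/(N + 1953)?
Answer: 56/72589375 ≈ 7.7146e-7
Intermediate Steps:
U(N) = (815 + N)/(1953 + N)
U(-2383)/4726750 = ((815 - 2383)/(1953 - 2383))/4726750 = (-1568/(-430))*(1/4726750) = -1/430*(-1568)*(1/4726750) = (784/215)*(1/4726750) = 56/72589375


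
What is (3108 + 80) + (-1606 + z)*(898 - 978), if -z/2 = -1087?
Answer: -42252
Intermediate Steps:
z = 2174 (z = -2*(-1087) = 2174)
(3108 + 80) + (-1606 + z)*(898 - 978) = (3108 + 80) + (-1606 + 2174)*(898 - 978) = 3188 + 568*(-80) = 3188 - 45440 = -42252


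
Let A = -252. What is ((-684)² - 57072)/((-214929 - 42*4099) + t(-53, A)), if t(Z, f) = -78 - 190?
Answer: -410784/387355 ≈ -1.0605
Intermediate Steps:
t(Z, f) = -268
((-684)² - 57072)/((-214929 - 42*4099) + t(-53, A)) = ((-684)² - 57072)/((-214929 - 42*4099) - 268) = (467856 - 57072)/((-214929 - 172158) - 268) = 410784/(-387087 - 268) = 410784/(-387355) = 410784*(-1/387355) = -410784/387355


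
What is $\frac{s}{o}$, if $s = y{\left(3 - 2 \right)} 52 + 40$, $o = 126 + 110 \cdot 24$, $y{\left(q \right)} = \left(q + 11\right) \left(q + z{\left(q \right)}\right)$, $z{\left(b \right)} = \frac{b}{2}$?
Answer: $\frac{488}{1383} \approx 0.35286$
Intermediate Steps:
$z{\left(b \right)} = \frac{b}{2}$ ($z{\left(b \right)} = b \frac{1}{2} = \frac{b}{2}$)
$y{\left(q \right)} = \frac{3 q \left(11 + q\right)}{2}$ ($y{\left(q \right)} = \left(q + 11\right) \left(q + \frac{q}{2}\right) = \left(11 + q\right) \frac{3 q}{2} = \frac{3 q \left(11 + q\right)}{2}$)
$o = 2766$ ($o = 126 + 2640 = 2766$)
$s = 976$ ($s = \frac{3 \left(3 - 2\right) \left(11 + \left(3 - 2\right)\right)}{2} \cdot 52 + 40 = \frac{3}{2} \cdot 1 \left(11 + 1\right) 52 + 40 = \frac{3}{2} \cdot 1 \cdot 12 \cdot 52 + 40 = 18 \cdot 52 + 40 = 936 + 40 = 976$)
$\frac{s}{o} = \frac{976}{2766} = 976 \cdot \frac{1}{2766} = \frac{488}{1383}$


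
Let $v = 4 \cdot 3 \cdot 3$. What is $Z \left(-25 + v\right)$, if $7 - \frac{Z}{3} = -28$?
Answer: $1155$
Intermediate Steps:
$Z = 105$ ($Z = 21 - -84 = 21 + 84 = 105$)
$v = 36$ ($v = 12 \cdot 3 = 36$)
$Z \left(-25 + v\right) = 105 \left(-25 + 36\right) = 105 \cdot 11 = 1155$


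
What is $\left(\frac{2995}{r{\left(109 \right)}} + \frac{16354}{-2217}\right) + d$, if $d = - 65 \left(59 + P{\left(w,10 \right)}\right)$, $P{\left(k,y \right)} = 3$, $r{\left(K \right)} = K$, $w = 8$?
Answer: $- \frac{969004261}{241653} \approx -4009.9$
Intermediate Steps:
$d = -4030$ ($d = - 65 \left(59 + 3\right) = \left(-65\right) 62 = -4030$)
$\left(\frac{2995}{r{\left(109 \right)}} + \frac{16354}{-2217}\right) + d = \left(\frac{2995}{109} + \frac{16354}{-2217}\right) - 4030 = \left(2995 \cdot \frac{1}{109} + 16354 \left(- \frac{1}{2217}\right)\right) - 4030 = \left(\frac{2995}{109} - \frac{16354}{2217}\right) - 4030 = \frac{4857329}{241653} - 4030 = - \frac{969004261}{241653}$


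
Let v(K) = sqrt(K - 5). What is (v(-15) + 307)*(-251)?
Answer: -77057 - 502*I*sqrt(5) ≈ -77057.0 - 1122.5*I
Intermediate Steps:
v(K) = sqrt(-5 + K)
(v(-15) + 307)*(-251) = (sqrt(-5 - 15) + 307)*(-251) = (sqrt(-20) + 307)*(-251) = (2*I*sqrt(5) + 307)*(-251) = (307 + 2*I*sqrt(5))*(-251) = -77057 - 502*I*sqrt(5)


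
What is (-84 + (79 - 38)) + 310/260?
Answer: -1087/26 ≈ -41.808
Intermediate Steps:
(-84 + (79 - 38)) + 310/260 = (-84 + 41) + 310*(1/260) = -43 + 31/26 = -1087/26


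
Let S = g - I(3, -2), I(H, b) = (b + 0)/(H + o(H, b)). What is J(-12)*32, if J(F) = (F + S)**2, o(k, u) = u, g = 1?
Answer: 2592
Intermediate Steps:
I(H, b) = b/(H + b) (I(H, b) = (b + 0)/(H + b) = b/(H + b))
S = 3 (S = 1 - (-2)/(3 - 2) = 1 - (-2)/1 = 1 - (-2) = 1 - 1*(-2) = 1 + 2 = 3)
J(F) = (3 + F)**2 (J(F) = (F + 3)**2 = (3 + F)**2)
J(-12)*32 = (3 - 12)**2*32 = (-9)**2*32 = 81*32 = 2592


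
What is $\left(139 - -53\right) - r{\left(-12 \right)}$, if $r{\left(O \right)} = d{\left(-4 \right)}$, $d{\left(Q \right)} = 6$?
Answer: $186$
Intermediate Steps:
$r{\left(O \right)} = 6$
$\left(139 - -53\right) - r{\left(-12 \right)} = \left(139 - -53\right) - 6 = \left(139 + 53\right) - 6 = 192 - 6 = 186$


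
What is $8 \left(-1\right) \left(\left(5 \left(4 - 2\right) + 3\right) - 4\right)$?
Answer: $-72$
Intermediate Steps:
$8 \left(-1\right) \left(\left(5 \left(4 - 2\right) + 3\right) - 4\right) = - 8 \left(\left(5 \cdot 2 + 3\right) - 4\right) = - 8 \left(\left(10 + 3\right) - 4\right) = - 8 \left(13 - 4\right) = \left(-8\right) 9 = -72$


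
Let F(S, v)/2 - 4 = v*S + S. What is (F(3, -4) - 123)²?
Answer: 17689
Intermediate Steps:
F(S, v) = 8 + 2*S + 2*S*v (F(S, v) = 8 + 2*(v*S + S) = 8 + 2*(S*v + S) = 8 + 2*(S + S*v) = 8 + (2*S + 2*S*v) = 8 + 2*S + 2*S*v)
(F(3, -4) - 123)² = ((8 + 2*3 + 2*3*(-4)) - 123)² = ((8 + 6 - 24) - 123)² = (-10 - 123)² = (-133)² = 17689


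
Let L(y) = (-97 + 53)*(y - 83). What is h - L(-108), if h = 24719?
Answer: 16315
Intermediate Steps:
L(y) = 3652 - 44*y (L(y) = -44*(-83 + y) = 3652 - 44*y)
h - L(-108) = 24719 - (3652 - 44*(-108)) = 24719 - (3652 + 4752) = 24719 - 1*8404 = 24719 - 8404 = 16315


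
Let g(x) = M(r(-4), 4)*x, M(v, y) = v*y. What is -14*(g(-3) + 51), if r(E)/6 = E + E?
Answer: -8778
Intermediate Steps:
r(E) = 12*E (r(E) = 6*(E + E) = 6*(2*E) = 12*E)
g(x) = -192*x (g(x) = ((12*(-4))*4)*x = (-48*4)*x = -192*x)
-14*(g(-3) + 51) = -14*(-192*(-3) + 51) = -14*(576 + 51) = -14*627 = -8778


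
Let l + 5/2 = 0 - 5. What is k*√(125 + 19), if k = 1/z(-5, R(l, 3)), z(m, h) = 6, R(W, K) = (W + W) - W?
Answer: 2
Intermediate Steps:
l = -15/2 (l = -5/2 + (0 - 5) = -5/2 - 5 = -15/2 ≈ -7.5000)
R(W, K) = W (R(W, K) = 2*W - W = W)
k = ⅙ (k = 1/6 = ⅙ ≈ 0.16667)
k*√(125 + 19) = √(125 + 19)/6 = √144/6 = (⅙)*12 = 2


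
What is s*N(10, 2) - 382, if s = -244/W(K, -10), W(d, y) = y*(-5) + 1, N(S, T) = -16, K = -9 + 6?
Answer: -15578/51 ≈ -305.45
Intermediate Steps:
K = -3
W(d, y) = 1 - 5*y (W(d, y) = -5*y + 1 = 1 - 5*y)
s = -244/51 (s = -244/(1 - 5*(-10)) = -244/(1 + 50) = -244/51 ≈ -4.7843)
s*N(10, 2) - 382 = -244/51*(-16) - 382 = 3904/51 - 382 = -15578/51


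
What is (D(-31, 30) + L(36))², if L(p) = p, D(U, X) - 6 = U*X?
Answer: 788544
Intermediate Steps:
D(U, X) = 6 + U*X
(D(-31, 30) + L(36))² = ((6 - 31*30) + 36)² = ((6 - 930) + 36)² = (-924 + 36)² = (-888)² = 788544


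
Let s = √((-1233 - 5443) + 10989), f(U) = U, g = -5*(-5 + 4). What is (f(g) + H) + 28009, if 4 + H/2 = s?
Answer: 28006 + 2*√4313 ≈ 28137.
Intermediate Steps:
g = 5 (g = -5*(-1) = 5)
s = √4313 (s = √(-6676 + 10989) = √4313 ≈ 65.673)
H = -8 + 2*√4313 ≈ 123.35
(f(g) + H) + 28009 = (5 + (-8 + 2*√4313)) + 28009 = (-3 + 2*√4313) + 28009 = 28006 + 2*√4313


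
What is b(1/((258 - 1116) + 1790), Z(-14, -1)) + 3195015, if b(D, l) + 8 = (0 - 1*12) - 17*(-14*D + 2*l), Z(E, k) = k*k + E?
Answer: 1489073761/466 ≈ 3.1954e+6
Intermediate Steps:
Z(E, k) = E + k**2 (Z(E, k) = k**2 + E = E + k**2)
b(D, l) = -20 - 34*l + 238*D (b(D, l) = -8 + ((0 - 1*12) - 17*(-14*D + 2*l)) = -8 + ((0 - 12) + (-34*l + 238*D)) = -8 + (-12 + (-34*l + 238*D)) = -8 + (-12 - 34*l + 238*D) = -20 - 34*l + 238*D)
b(1/((258 - 1116) + 1790), Z(-14, -1)) + 3195015 = (-20 - 34*(-14 + (-1)**2) + 238/((258 - 1116) + 1790)) + 3195015 = (-20 - 34*(-14 + 1) + 238/(-858 + 1790)) + 3195015 = (-20 - 34*(-13) + 238/932) + 3195015 = (-20 + 442 + 238*(1/932)) + 3195015 = (-20 + 442 + 119/466) + 3195015 = 196771/466 + 3195015 = 1489073761/466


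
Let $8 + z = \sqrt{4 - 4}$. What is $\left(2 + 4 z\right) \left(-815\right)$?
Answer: $24450$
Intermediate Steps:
$z = -8$ ($z = -8 + \sqrt{4 - 4} = -8 + \sqrt{0} = -8 + 0 = -8$)
$\left(2 + 4 z\right) \left(-815\right) = \left(2 + 4 \left(-8\right)\right) \left(-815\right) = \left(2 - 32\right) \left(-815\right) = \left(-30\right) \left(-815\right) = 24450$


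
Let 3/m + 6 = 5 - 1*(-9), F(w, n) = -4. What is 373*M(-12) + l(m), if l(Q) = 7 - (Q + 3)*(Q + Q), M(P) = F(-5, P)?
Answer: -47601/32 ≈ -1487.5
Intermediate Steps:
M(P) = -4
m = 3/8 (m = 3/(-6 + (5 - 1*(-9))) = 3/(-6 + (5 + 9)) = 3/(-6 + 14) = 3/8 ≈ 0.37500)
l(Q) = 7 - 2*Q*(3 + Q) (l(Q) = 7 - (3 + Q)*2*Q = 7 - 2*Q*(3 + Q))
373*M(-12) + l(m) = 373*(-4) + (7 - 6*3/8 - 2*(3/8)²) = -1492 + (7 - 9/4 - 2*9/64) = -1492 + (7 - 9/4 - 9/32) = -1492 + 143/32 = -47601/32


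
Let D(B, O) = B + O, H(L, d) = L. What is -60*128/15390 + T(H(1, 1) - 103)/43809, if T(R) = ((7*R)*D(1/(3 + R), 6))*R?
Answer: 45848884/4847337 ≈ 9.4586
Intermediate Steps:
T(R) = 7*R²*(6 + 1/(3 + R)) (T(R) = ((7*R)*(1/(3 + R) + 6))*R = ((7*R)*(6 + 1/(3 + R)))*R = (7*R*(6 + 1/(3 + R)))*R = 7*R²*(6 + 1/(3 + R)))
-60*128/15390 + T(H(1, 1) - 103)/43809 = -60*128/15390 + ((1 - 103)²*(133 + 42*(1 - 103))/(3 + (1 - 103)))/43809 = -7680*1/15390 + ((-102)²*(133 + 42*(-102))/(3 - 102))*(1/43809) = -256/513 + (10404*(133 - 4284)/(-99))*(1/43809) = -256/513 + (10404*(-1/99)*(-4151))*(1/43809) = -256/513 + (4798556/11)*(1/43809) = -256/513 + 282268/28347 = 45848884/4847337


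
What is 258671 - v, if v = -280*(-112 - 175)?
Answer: 178311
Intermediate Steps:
v = 80360 (v = -280*(-287) = 80360)
258671 - v = 258671 - 1*80360 = 258671 - 80360 = 178311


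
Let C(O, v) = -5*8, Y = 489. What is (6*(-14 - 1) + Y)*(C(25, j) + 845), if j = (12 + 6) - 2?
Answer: 321195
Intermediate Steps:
j = 16 (j = 18 - 2 = 16)
C(O, v) = -40
(6*(-14 - 1) + Y)*(C(25, j) + 845) = (6*(-14 - 1) + 489)*(-40 + 845) = (6*(-15) + 489)*805 = (-90 + 489)*805 = 399*805 = 321195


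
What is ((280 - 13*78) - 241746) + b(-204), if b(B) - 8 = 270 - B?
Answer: -241998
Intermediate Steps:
b(B) = 278 - B (b(B) = 8 + (270 - B) = 278 - B)
((280 - 13*78) - 241746) + b(-204) = ((280 - 13*78) - 241746) + (278 - 1*(-204)) = ((280 - 1014) - 241746) + (278 + 204) = (-734 - 241746) + 482 = -242480 + 482 = -241998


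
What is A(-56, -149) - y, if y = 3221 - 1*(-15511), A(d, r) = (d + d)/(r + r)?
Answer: -2791012/149 ≈ -18732.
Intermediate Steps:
A(d, r) = d/r (A(d, r) = (2*d)/((2*r)) = (2*d)*(1/(2*r)) = d/r)
y = 18732 (y = 3221 + 15511 = 18732)
A(-56, -149) - y = -56/(-149) - 1*18732 = -56*(-1/149) - 18732 = 56/149 - 18732 = -2791012/149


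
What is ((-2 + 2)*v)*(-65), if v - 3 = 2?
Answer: 0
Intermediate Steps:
v = 5 (v = 3 + 2 = 5)
((-2 + 2)*v)*(-65) = ((-2 + 2)*5)*(-65) = (0*5)*(-65) = 0*(-65) = 0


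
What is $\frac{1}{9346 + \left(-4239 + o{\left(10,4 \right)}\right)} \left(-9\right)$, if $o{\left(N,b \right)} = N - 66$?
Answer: $- \frac{9}{5051} \approx -0.0017818$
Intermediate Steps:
$o{\left(N,b \right)} = -66 + N$
$\frac{1}{9346 + \left(-4239 + o{\left(10,4 \right)}\right)} \left(-9\right) = \frac{1}{9346 + \left(-4239 + \left(-66 + 10\right)\right)} \left(-9\right) = \frac{1}{9346 - 4295} \left(-9\right) = \frac{1}{5051} \left(-9\right) = - \frac{9}{5051}$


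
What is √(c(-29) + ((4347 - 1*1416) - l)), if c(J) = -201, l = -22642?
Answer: 2*√6343 ≈ 159.29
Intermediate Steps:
√(c(-29) + ((4347 - 1*1416) - l)) = √(-201 + ((4347 - 1*1416) - 1*(-22642))) = √(-201 + ((4347 - 1416) + 22642)) = √(-201 + (2931 + 22642)) = √(-201 + 25573) = √25372 = 2*√6343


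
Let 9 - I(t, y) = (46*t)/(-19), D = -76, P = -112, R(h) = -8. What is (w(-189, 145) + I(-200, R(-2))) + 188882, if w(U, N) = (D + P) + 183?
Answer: 3579634/19 ≈ 1.8840e+5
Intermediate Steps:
w(U, N) = -5 (w(U, N) = (-76 - 112) + 183 = -188 + 183 = -5)
I(t, y) = 9 + 46*t/19 (I(t, y) = 9 - 46*t/(-19) = 9 - 46*t*(-1)/19 = 9 - (-46)*t/19 = 9 + 46*t/19)
(w(-189, 145) + I(-200, R(-2))) + 188882 = (-5 + (9 + (46/19)*(-200))) + 188882 = (-5 + (9 - 9200/19)) + 188882 = (-5 - 9029/19) + 188882 = -9124/19 + 188882 = 3579634/19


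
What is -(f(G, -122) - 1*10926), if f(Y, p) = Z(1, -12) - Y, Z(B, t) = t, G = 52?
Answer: 10990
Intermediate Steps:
f(Y, p) = -12 - Y
-(f(G, -122) - 1*10926) = -((-12 - 1*52) - 1*10926) = -((-12 - 52) - 10926) = -(-64 - 10926) = -1*(-10990) = 10990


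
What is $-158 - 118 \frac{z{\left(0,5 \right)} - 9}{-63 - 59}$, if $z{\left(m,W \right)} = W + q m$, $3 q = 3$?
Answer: $- \frac{9874}{61} \approx -161.87$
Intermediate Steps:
$q = 1$ ($q = \frac{1}{3} \cdot 3 = 1$)
$z{\left(m,W \right)} = W + m$ ($z{\left(m,W \right)} = W + 1 m = W + m$)
$-158 - 118 \frac{z{\left(0,5 \right)} - 9}{-63 - 59} = -158 - 118 \frac{\left(5 + 0\right) - 9}{-63 - 59} = -158 - 118 \frac{5 - 9}{-122} = -158 - 118 \left(\left(-4\right) \left(- \frac{1}{122}\right)\right) = -158 - \frac{236}{61} = - \frac{9874}{61}$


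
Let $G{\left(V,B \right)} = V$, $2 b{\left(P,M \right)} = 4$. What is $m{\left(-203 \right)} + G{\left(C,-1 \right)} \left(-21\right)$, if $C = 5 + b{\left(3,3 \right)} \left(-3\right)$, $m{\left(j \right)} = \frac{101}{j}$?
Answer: $\frac{4162}{203} \approx 20.502$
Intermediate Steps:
$b{\left(P,M \right)} = 2$ ($b{\left(P,M \right)} = \frac{1}{2} \cdot 4 = 2$)
$C = -1$ ($C = 5 + 2 \left(-3\right) = 5 - 6 = -1$)
$m{\left(-203 \right)} + G{\left(C,-1 \right)} \left(-21\right) = \frac{101}{-203} - -21 = 101 \left(- \frac{1}{203}\right) + 21 = - \frac{101}{203} + 21 = \frac{4162}{203}$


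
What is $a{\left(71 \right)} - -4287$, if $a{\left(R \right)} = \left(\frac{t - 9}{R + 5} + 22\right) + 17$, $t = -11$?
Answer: $\frac{82189}{19} \approx 4325.7$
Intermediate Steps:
$a{\left(R \right)} = 39 - \frac{20}{5 + R}$ ($a{\left(R \right)} = \left(\frac{-11 - 9}{R + 5} + 22\right) + 17 = \left(- \frac{20}{5 + R} + 22\right) + 17 = \left(22 - \frac{20}{5 + R}\right) + 17 = 39 - \frac{20}{5 + R}$)
$a{\left(71 \right)} - -4287 = \frac{175 + 39 \cdot 71}{5 + 71} - -4287 = \frac{175 + 2769}{76} + 4287 = \frac{1}{76} \cdot 2944 + 4287 = \frac{736}{19} + 4287 = \frac{82189}{19}$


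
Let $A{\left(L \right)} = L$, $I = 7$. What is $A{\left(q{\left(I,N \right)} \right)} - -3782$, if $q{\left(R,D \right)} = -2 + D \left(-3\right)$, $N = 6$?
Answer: $3762$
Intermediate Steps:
$q{\left(R,D \right)} = -2 - 3 D$
$A{\left(q{\left(I,N \right)} \right)} - -3782 = \left(-2 - 18\right) - -3782 = \left(-2 - 18\right) + 3782 = -20 + 3782 = 3762$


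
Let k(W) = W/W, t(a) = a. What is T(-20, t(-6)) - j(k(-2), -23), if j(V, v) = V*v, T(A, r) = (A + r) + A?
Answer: -23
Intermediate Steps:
k(W) = 1
T(A, r) = r + 2*A
T(-20, t(-6)) - j(k(-2), -23) = (-6 + 2*(-20)) - (-23) = (-6 - 40) - 1*(-23) = -46 + 23 = -23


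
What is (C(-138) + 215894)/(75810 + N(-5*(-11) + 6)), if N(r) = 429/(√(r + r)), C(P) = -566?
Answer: 221281101440/77905873351 - 10263968*√122/77905873351 ≈ 2.8389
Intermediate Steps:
N(r) = 429*√2/(2*√r) (N(r) = 429/(√(2*r)) = 429/((√2*√r)) = 429*(√2/(2*√r)) = 429*√2/(2*√r))
(C(-138) + 215894)/(75810 + N(-5*(-11) + 6)) = (-566 + 215894)/(75810 + 429*√2/(2*√(-5*(-11) + 6))) = 215328/(75810 + 429*√2/(2*√(55 + 6))) = 215328/(75810 + 429*√2/(2*√61)) = 215328/(75810 + 429*√2*(√61/61)/2) = 215328/(75810 + 429*√122/122)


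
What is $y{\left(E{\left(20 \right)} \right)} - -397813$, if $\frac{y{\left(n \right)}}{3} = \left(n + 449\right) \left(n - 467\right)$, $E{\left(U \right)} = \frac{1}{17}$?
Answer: $- \frac{66828119}{289} \approx -2.3124 \cdot 10^{5}$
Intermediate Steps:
$E{\left(U \right)} = \frac{1}{17}$
$y{\left(n \right)} = 3 \left(-467 + n\right) \left(449 + n\right)$ ($y{\left(n \right)} = 3 \left(n + 449\right) \left(n - 467\right) = 3 \left(449 + n\right) \left(-467 + n\right) = 3 \left(-467 + n\right) \left(449 + n\right)$)
$y{\left(E{\left(20 \right)} \right)} - -397813 = \left(-629049 - \frac{54}{17} + \frac{3}{289}\right) - -397813 = \left(-629049 - \frac{54}{17} + 3 \cdot \frac{1}{289}\right) + 397813 = \left(-629049 - \frac{54}{17} + \frac{3}{289}\right) + 397813 = - \frac{181796076}{289} + 397813 = - \frac{66828119}{289}$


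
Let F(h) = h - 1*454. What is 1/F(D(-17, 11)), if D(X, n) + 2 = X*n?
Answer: -1/643 ≈ -0.0015552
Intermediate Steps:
D(X, n) = -2 + X*n
F(h) = -454 + h (F(h) = h - 454 = -454 + h)
1/F(D(-17, 11)) = 1/(-454 + (-2 - 17*11)) = 1/(-454 + (-2 - 187)) = 1/(-454 - 189) = 1/(-643) = -1/643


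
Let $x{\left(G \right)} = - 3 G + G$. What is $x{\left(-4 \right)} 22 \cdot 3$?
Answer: $528$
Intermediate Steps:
$x{\left(G \right)} = - 2 G$
$x{\left(-4 \right)} 22 \cdot 3 = \left(-2\right) \left(-4\right) 22 \cdot 3 = 8 \cdot 22 \cdot 3 = 176 \cdot 3 = 528$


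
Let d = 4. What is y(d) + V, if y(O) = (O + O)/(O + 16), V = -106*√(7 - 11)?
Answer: ⅖ - 212*I ≈ 0.4 - 212.0*I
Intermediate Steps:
V = -212*I ≈ -212.0*I
y(O) = 2*O/(16 + O) (y(O) = (2*O)/(16 + O) = 2*O/(16 + O))
y(d) + V = 2*4/(16 + 4) - 212*I = 2*4/20 - 212*I = 2*4*(1/20) - 212*I = ⅖ - 212*I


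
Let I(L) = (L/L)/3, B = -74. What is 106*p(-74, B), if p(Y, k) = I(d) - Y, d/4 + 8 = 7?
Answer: 23638/3 ≈ 7879.3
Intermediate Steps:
d = -4 (d = -32 + 4*7 = -32 + 28 = -4)
I(L) = ⅓ (I(L) = 1*(⅓) = ⅓)
p(Y, k) = ⅓ - Y
106*p(-74, B) = 106*(⅓ - 1*(-74)) = 106*(⅓ + 74) = 106*(223/3) = 23638/3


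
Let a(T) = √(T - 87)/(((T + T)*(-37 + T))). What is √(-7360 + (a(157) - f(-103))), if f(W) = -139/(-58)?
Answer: √(-549435867478200 + 1980555*√70)/273180 ≈ 85.804*I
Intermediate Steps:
f(W) = 139/58 (f(W) = -139*(-1/58) = 139/58)
a(T) = √(-87 + T)/(2*T*(-37 + T)) (a(T) = √(-87 + T)/(((2*T)*(-37 + T))) = √(-87 + T)/((2*T*(-37 + T))) = √(-87 + T)*(1/(2*T*(-37 + T))) = √(-87 + T)/(2*T*(-37 + T)))
√(-7360 + (a(157) - f(-103))) = √(-7360 + ((½)*√(-87 + 157)/(157*(-37 + 157)) - 1*139/58)) = √(-7360 + ((½)*(1/157)*√70/120 - 139/58)) = √(-7360 + ((½)*(1/157)*√70*(1/120) - 139/58)) = √(-7360 + (√70/37680 - 139/58)) = √(-7360 + (-139/58 + √70/37680)) = √(-427019/58 + √70/37680)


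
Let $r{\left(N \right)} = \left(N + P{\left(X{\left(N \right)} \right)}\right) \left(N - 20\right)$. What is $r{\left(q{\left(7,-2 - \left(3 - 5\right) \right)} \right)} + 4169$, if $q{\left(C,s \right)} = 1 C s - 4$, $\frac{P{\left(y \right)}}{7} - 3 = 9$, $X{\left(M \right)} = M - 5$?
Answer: $2249$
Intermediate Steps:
$X{\left(M \right)} = -5 + M$
$P{\left(y \right)} = 84$ ($P{\left(y \right)} = 21 + 7 \cdot 9 = 21 + 63 = 84$)
$q{\left(C,s \right)} = -4 + C s$ ($q{\left(C,s \right)} = C s - 4 = -4 + C s$)
$r{\left(N \right)} = \left(-20 + N\right) \left(84 + N\right)$ ($r{\left(N \right)} = \left(N + 84\right) \left(N - 20\right) = \left(84 + N\right) \left(-20 + N\right) = \left(-20 + N\right) \left(84 + N\right)$)
$r{\left(q{\left(7,-2 - \left(3 - 5\right) \right)} \right)} + 4169 = \left(-1680 + \left(-4 + 7 \left(-2 - \left(3 - 5\right)\right)\right)^{2} + 64 \left(-4 + 7 \left(-2 - \left(3 - 5\right)\right)\right)\right) + 4169 = \left(-1680 + \left(-4 + 7 \left(-2 - -2\right)\right)^{2} + 64 \left(-4 + 7 \left(-2 - -2\right)\right)\right) + 4169 = \left(-1680 + \left(-4 + 7 \left(-2 + 2\right)\right)^{2} + 64 \left(-4 + 7 \left(-2 + 2\right)\right)\right) + 4169 = \left(-1680 + \left(-4 + 7 \cdot 0\right)^{2} + 64 \left(-4 + 7 \cdot 0\right)\right) + 4169 = \left(-1680 + \left(-4 + 0\right)^{2} + 64 \left(-4 + 0\right)\right) + 4169 = \left(-1680 + \left(-4\right)^{2} + 64 \left(-4\right)\right) + 4169 = \left(-1680 + 16 - 256\right) + 4169 = -1920 + 4169 = 2249$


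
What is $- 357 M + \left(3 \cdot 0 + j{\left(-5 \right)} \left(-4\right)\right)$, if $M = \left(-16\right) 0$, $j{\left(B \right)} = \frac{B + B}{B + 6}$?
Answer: $40$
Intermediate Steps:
$j{\left(B \right)} = \frac{2 B}{6 + B}$
$M = 0$
$- 357 M + \left(3 \cdot 0 + j{\left(-5 \right)} \left(-4\right)\right) = \left(-357\right) 0 + \left(3 \cdot 0 + 2 \left(-5\right) \frac{1}{6 - 5} \left(-4\right)\right) = 0 + \left(0 + 2 \left(-5\right) 1^{-1} \left(-4\right)\right) = 0 + \left(0 + 2 \left(-5\right) 1 \left(-4\right)\right) = 0 + \left(0 - -40\right) = 0 + \left(0 + 40\right) = 0 + 40 = 40$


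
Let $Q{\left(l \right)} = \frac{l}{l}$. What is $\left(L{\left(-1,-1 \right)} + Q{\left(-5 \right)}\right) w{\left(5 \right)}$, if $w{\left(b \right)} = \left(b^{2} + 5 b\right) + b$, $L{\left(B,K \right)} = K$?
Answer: $0$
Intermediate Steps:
$Q{\left(l \right)} = 1$
$w{\left(b \right)} = b^{2} + 6 b$
$\left(L{\left(-1,-1 \right)} + Q{\left(-5 \right)}\right) w{\left(5 \right)} = \left(-1 + 1\right) 5 \left(6 + 5\right) = 0 \cdot 5 \cdot 11 = 0 \cdot 55 = 0$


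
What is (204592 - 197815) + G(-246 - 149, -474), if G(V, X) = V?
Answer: 6382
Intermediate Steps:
(204592 - 197815) + G(-246 - 149, -474) = (204592 - 197815) + (-246 - 149) = 6777 - 395 = 6382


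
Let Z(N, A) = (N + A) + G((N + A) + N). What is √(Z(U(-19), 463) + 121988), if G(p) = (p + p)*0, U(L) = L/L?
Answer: 22*√253 ≈ 349.93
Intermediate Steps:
U(L) = 1
G(p) = 0 (G(p) = (2*p)*0 = 0)
Z(N, A) = A + N (Z(N, A) = (N + A) + 0 = (A + N) + 0 = A + N)
√(Z(U(-19), 463) + 121988) = √((463 + 1) + 121988) = √(464 + 121988) = √122452 = 22*√253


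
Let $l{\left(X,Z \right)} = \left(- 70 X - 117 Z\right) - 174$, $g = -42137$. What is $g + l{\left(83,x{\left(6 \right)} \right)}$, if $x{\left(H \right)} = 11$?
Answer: $-49408$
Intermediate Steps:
$l{\left(X,Z \right)} = -174 - 117 Z - 70 X$ ($l{\left(X,Z \right)} = \left(- 117 Z - 70 X\right) - 174 = -174 - 117 Z - 70 X$)
$g + l{\left(83,x{\left(6 \right)} \right)} = -42137 - 7271 = -49408$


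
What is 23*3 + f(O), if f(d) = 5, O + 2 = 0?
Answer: 74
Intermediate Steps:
O = -2 (O = -2 + 0 = -2)
23*3 + f(O) = 23*3 + 5 = 69 + 5 = 74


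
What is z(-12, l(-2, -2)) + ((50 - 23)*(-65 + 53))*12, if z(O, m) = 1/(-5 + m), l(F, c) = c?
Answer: -27217/7 ≈ -3888.1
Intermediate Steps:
z(-12, l(-2, -2)) + ((50 - 23)*(-65 + 53))*12 = 1/(-5 - 2) + ((50 - 23)*(-65 + 53))*12 = 1/(-7) + (27*(-12))*12 = -⅐ - 324*12 = -⅐ - 3888 = -27217/7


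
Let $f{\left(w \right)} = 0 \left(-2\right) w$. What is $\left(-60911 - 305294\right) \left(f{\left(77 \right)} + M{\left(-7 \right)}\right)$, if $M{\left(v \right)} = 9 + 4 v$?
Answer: $6957895$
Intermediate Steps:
$f{\left(w \right)} = 0$ ($f{\left(w \right)} = 0 w = 0$)
$\left(-60911 - 305294\right) \left(f{\left(77 \right)} + M{\left(-7 \right)}\right) = \left(-60911 - 305294\right) \left(0 + \left(9 + 4 \left(-7\right)\right)\right) = - 366205 \left(0 + \left(9 - 28\right)\right) = - 366205 \left(0 - 19\right) = \left(-366205\right) \left(-19\right) = 6957895$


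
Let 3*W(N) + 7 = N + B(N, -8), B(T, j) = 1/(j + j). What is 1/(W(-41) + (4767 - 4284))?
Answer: 48/22415 ≈ 0.0021414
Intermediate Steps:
B(T, j) = 1/(2*j)
W(N) = -113/48 + N/3 (W(N) = -7/3 + (N + (½)/(-8))/3 = -7/3 + (N + (½)*(-⅛))/3 = -7/3 + (N - 1/16)/3 = -7/3 + (-1/16 + N)/3 = -7/3 + (-1/48 + N/3) = -113/48 + N/3)
1/(W(-41) + (4767 - 4284)) = 1/((-113/48 + (⅓)*(-41)) + (4767 - 4284)) = 1/((-113/48 - 41/3) + 483) = 1/(-769/48 + 483) = 1/(22415/48) = 48/22415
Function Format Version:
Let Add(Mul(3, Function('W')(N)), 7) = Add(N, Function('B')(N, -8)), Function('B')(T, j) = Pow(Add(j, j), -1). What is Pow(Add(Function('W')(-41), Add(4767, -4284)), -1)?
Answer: Rational(48, 22415) ≈ 0.0021414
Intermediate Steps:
Function('B')(T, j) = Mul(Rational(1, 2), Pow(j, -1)) (Function('B')(T, j) = Pow(Mul(2, j), -1) = Mul(Rational(1, 2), Pow(j, -1)))
Function('W')(N) = Add(Rational(-113, 48), Mul(Rational(1, 3), N)) (Function('W')(N) = Add(Rational(-7, 3), Mul(Rational(1, 3), Add(N, Mul(Rational(1, 2), Pow(-8, -1))))) = Add(Rational(-7, 3), Mul(Rational(1, 3), Add(N, Mul(Rational(1, 2), Rational(-1, 8))))) = Add(Rational(-7, 3), Mul(Rational(1, 3), Add(N, Rational(-1, 16)))) = Add(Rational(-7, 3), Mul(Rational(1, 3), Add(Rational(-1, 16), N))) = Add(Rational(-7, 3), Add(Rational(-1, 48), Mul(Rational(1, 3), N))) = Add(Rational(-113, 48), Mul(Rational(1, 3), N)))
Pow(Add(Function('W')(-41), Add(4767, -4284)), -1) = Pow(Add(Add(Rational(-113, 48), Mul(Rational(1, 3), -41)), Add(4767, -4284)), -1) = Pow(Add(Add(Rational(-113, 48), Rational(-41, 3)), 483), -1) = Pow(Add(Rational(-769, 48), 483), -1) = Pow(Rational(22415, 48), -1) = Rational(48, 22415)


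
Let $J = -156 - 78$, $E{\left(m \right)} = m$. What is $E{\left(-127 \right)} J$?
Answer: $29718$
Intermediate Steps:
$J = -234$
$E{\left(-127 \right)} J = \left(-127\right) \left(-234\right) = 29718$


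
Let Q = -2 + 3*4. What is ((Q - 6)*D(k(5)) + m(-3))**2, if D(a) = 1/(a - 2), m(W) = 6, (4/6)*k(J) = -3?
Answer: 4900/169 ≈ 28.994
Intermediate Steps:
k(J) = -9/2 (k(J) = (3/2)*(-3) = -9/2)
D(a) = 1/(-2 + a)
Q = 10 (Q = -2 + 12 = 10)
((Q - 6)*D(k(5)) + m(-3))**2 = ((10 - 6)/(-2 - 9/2) + 6)**2 = (4/(-13/2) + 6)**2 = (4*(-2/13) + 6)**2 = (-8/13 + 6)**2 = (70/13)**2 = 4900/169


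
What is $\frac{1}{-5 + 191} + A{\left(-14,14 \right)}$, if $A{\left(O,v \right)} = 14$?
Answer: $\frac{2605}{186} \approx 14.005$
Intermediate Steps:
$\frac{1}{-5 + 191} + A{\left(-14,14 \right)} = \frac{1}{-5 + 191} + 14 = \frac{1}{186} + 14 = \frac{2605}{186}$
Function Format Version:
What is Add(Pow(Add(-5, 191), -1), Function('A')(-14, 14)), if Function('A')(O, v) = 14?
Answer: Rational(2605, 186) ≈ 14.005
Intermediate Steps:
Add(Pow(Add(-5, 191), -1), Function('A')(-14, 14)) = Add(Pow(Add(-5, 191), -1), 14) = Add(Pow(186, -1), 14) = Add(Rational(1, 186), 14) = Rational(2605, 186)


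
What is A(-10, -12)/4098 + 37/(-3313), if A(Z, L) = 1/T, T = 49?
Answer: -7426361/665257026 ≈ -0.011163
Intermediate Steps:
A(Z, L) = 1/49
A(-10, -12)/4098 + 37/(-3313) = (1/49)/4098 + 37/(-3313) = (1/49)*(1/4098) + 37*(-1/3313) = 1/200802 - 37/3313 = -7426361/665257026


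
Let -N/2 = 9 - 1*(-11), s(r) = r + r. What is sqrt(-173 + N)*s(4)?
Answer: 8*I*sqrt(213) ≈ 116.76*I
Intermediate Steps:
s(r) = 2*r
N = -40 (N = -2*(9 - 1*(-11)) = -2*(9 + 11) = -2*20 = -40)
sqrt(-173 + N)*s(4) = sqrt(-173 - 40)*(2*4) = sqrt(-213)*8 = (I*sqrt(213))*8 = 8*I*sqrt(213)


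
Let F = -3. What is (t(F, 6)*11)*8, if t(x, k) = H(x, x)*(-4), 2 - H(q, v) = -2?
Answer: -1408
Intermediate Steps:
H(q, v) = 4 (H(q, v) = 2 - 1*(-2) = 2 + 2 = 4)
t(x, k) = -16 (t(x, k) = 4*(-4) = -16)
(t(F, 6)*11)*8 = -16*11*8 = -176*8 = -1408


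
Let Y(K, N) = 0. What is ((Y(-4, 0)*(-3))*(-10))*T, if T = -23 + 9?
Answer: 0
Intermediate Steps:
T = -14
((Y(-4, 0)*(-3))*(-10))*T = ((0*(-3))*(-10))*(-14) = (0*(-10))*(-14) = 0*(-14) = 0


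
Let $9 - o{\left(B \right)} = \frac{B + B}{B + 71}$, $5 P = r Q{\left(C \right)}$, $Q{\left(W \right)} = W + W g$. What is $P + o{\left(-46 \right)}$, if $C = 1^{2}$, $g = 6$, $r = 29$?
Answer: $\frac{1332}{25} \approx 53.28$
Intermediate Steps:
$C = 1$
$Q{\left(W \right)} = 7 W$ ($Q{\left(W \right)} = W + W 6 = W + 6 W = 7 W$)
$P = \frac{203}{5}$ ($P = \frac{29 \cdot 7 \cdot 1}{5} = \frac{29 \cdot 7}{5} = \frac{1}{5} \cdot 203 = \frac{203}{5} \approx 40.6$)
$o{\left(B \right)} = 9 - \frac{2 B}{71 + B}$ ($o{\left(B \right)} = 9 - \frac{B + B}{B + 71} = 9 - \frac{2 B}{71 + B}$)
$P + o{\left(-46 \right)} = \frac{203}{5} + \frac{639 + 7 \left(-46\right)}{71 - 46} = \frac{203}{5} + \frac{639 - 322}{25} = \frac{203}{5} + \frac{1}{25} \cdot 317 = \frac{203}{5} + \frac{317}{25} = \frac{1332}{25}$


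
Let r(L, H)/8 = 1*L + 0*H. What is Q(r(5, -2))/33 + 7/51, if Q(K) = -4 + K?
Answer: 689/561 ≈ 1.2282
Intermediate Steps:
r(L, H) = 8*L (r(L, H) = 8*(1*L + 0*H) = 8*(L + 0) = 8*L)
Q(r(5, -2))/33 + 7/51 = (-4 + 8*5)/33 + 7/51 = (-4 + 40)*(1/33) + 7*(1/51) = 36*(1/33) + 7/51 = 12/11 + 7/51 = 689/561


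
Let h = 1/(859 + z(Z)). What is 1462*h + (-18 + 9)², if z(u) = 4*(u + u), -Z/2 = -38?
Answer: 120289/1467 ≈ 81.997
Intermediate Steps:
Z = 76 (Z = -2*(-38) = 76)
z(u) = 8*u (z(u) = 4*(2*u) = 8*u)
h = 1/1467 (h = 1/(859 + 8*76) = 1/(859 + 608) = 1/1467 ≈ 0.00068166)
1462*h + (-18 + 9)² = 1462*(1/1467) + (-18 + 9)² = 1462/1467 + (-9)² = 1462/1467 + 81 = 120289/1467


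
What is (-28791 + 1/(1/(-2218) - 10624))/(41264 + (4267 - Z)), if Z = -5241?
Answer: -678432076321/1196393083476 ≈ -0.56706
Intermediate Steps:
(-28791 + 1/(1/(-2218) - 10624))/(41264 + (4267 - Z)) = (-28791 + 1/(1/(-2218) - 10624))/(41264 + (4267 - 1*(-5241))) = (-28791 + 1/(-1/2218 - 10624))/(41264 + (4267 + 5241)) = (-28791 + 1/(-23564033/2218))/(41264 + 9508) = (-28791 - 2218/23564033)/50772 = -678432076321/23564033*1/50772 = -678432076321/1196393083476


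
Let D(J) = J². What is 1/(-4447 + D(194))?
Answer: 1/33189 ≈ 3.0130e-5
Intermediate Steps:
1/(-4447 + D(194)) = 1/(-4447 + 194²) = 1/(-4447 + 37636) = 1/33189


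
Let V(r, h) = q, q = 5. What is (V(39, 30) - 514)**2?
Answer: 259081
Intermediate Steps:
V(r, h) = 5
(V(39, 30) - 514)**2 = (5 - 514)**2 = (-509)**2 = 259081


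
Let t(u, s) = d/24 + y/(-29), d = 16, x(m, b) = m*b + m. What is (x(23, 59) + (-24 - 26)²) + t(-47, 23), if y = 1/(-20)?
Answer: 6752363/1740 ≈ 3880.7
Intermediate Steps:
y = -1/20 ≈ -0.050000
x(m, b) = m + b*m (x(m, b) = b*m + m = m + b*m)
t(u, s) = 1163/1740 (t(u, s) = 16/24 - 1/20/(-29) = 16*(1/24) - 1/20*(-1/29) = ⅔ + 1/580 = 1163/1740)
(x(23, 59) + (-24 - 26)²) + t(-47, 23) = (23*(1 + 59) + (-24 - 26)²) + 1163/1740 = (23*60 + (-50)²) + 1163/1740 = (1380 + 2500) + 1163/1740 = 3880 + 1163/1740 = 6752363/1740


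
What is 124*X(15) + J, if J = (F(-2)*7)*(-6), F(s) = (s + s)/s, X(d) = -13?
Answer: -1696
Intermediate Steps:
F(s) = 2 (F(s) = (2*s)/s = 2)
J = -84 (J = (2*7)*(-6) = 14*(-6) = -84)
124*X(15) + J = 124*(-13) - 84 = -1612 - 84 = -1696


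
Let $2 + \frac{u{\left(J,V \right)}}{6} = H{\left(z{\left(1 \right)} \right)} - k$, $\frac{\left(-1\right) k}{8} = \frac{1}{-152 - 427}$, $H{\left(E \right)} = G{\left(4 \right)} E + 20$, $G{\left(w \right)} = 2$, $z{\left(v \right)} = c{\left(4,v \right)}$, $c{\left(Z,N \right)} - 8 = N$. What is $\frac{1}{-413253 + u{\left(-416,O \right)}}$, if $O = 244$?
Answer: $- \frac{193}{79716157} \approx -2.4211 \cdot 10^{-6}$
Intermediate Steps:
$c{\left(Z,N \right)} = 8 + N$
$z{\left(v \right)} = 8 + v$
$H{\left(E \right)} = 20 + 2 E$ ($H{\left(E \right)} = 2 E + 20 = 20 + 2 E$)
$k = \frac{8}{579}$ ($k = - \frac{8}{-152 - 427} = - \frac{8}{-579} = \left(-8\right) \left(- \frac{1}{579}\right) = \frac{8}{579} \approx 0.013817$)
$u{\left(J,V \right)} = \frac{41672}{193}$ ($u{\left(J,V \right)} = -12 + 6 \left(\left(20 + 2 \left(8 + 1\right)\right) - \frac{8}{579}\right) = -12 + 6 \left(\left(20 + 2 \cdot 9\right) - \frac{8}{579}\right) = -12 + 6 \left(\left(20 + 18\right) - \frac{8}{579}\right) = -12 + 6 \left(38 - \frac{8}{579}\right) = -12 + 6 \cdot \frac{21994}{579} = -12 + \frac{43988}{193} = \frac{41672}{193}$)
$\frac{1}{-413253 + u{\left(-416,O \right)}} = \frac{1}{-413253 + \frac{41672}{193}} = \frac{1}{- \frac{79716157}{193}} = - \frac{193}{79716157}$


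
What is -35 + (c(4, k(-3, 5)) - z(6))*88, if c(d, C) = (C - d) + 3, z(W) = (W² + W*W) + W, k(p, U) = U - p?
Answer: -6283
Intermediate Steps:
z(W) = W + 2*W² (z(W) = (W² + W²) + W = 2*W² + W = W + 2*W²)
c(d, C) = 3 + C - d
-35 + (c(4, k(-3, 5)) - z(6))*88 = -35 + ((3 + (5 - 1*(-3)) - 1*4) - 6*(1 + 2*6))*88 = -35 + ((3 + (5 + 3) - 4) - 6*(1 + 12))*88 = -35 + ((3 + 8 - 4) - 6*13)*88 = -35 + (7 - 1*78)*88 = -35 + (7 - 78)*88 = -35 - 71*88 = -35 - 6248 = -6283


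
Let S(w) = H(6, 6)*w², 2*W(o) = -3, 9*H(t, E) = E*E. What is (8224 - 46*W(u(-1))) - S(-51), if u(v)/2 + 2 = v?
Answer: -2111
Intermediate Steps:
u(v) = -4 + 2*v
H(t, E) = E²/9 (H(t, E) = (E*E)/9 = E²/9)
W(o) = -3/2 (W(o) = (½)*(-3) = -3/2)
S(w) = 4*w² (S(w) = ((⅑)*6²)*w² = ((⅑)*36)*w² = 4*w²)
(8224 - 46*W(u(-1))) - S(-51) = (8224 - 46*(-3)/2) - 4*(-51)² = (8224 - 1*(-69)) - 4*2601 = (8224 + 69) - 1*10404 = 8293 - 10404 = -2111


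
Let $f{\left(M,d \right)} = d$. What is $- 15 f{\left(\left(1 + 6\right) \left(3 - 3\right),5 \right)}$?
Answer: $-75$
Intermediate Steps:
$- 15 f{\left(\left(1 + 6\right) \left(3 - 3\right),5 \right)} = \left(-15\right) 5 = -75$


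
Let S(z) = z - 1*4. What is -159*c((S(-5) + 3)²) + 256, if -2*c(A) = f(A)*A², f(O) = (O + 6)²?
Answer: 181748704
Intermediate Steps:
f(O) = (6 + O)²
S(z) = -4 + z (S(z) = z - 4 = -4 + z)
c(A) = -A²*(6 + A)²/2 (c(A) = -(6 + A)²*A²/2 = -A²*(6 + A)²/2)
-159*c((S(-5) + 3)²) + 256 = -(-159)*(((-4 - 5) + 3)²)²*(6 + ((-4 - 5) + 3)²)²/2 + 256 = -(-159)*((-9 + 3)²)²*(6 + (-9 + 3)²)²/2 + 256 = -(-159)*((-6)²)²*(6 + (-6)²)²/2 + 256 = -(-159)*36²*(6 + 36)²/2 + 256 = -(-159)*1296*42²/2 + 256 = -(-159)*1296*1764/2 + 256 = -159*(-1143072) + 256 = 181748448 + 256 = 181748704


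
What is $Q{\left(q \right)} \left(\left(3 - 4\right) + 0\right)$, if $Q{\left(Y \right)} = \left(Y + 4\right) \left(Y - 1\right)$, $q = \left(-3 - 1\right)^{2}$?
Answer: $-300$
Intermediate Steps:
$q = 16$ ($q = \left(-4\right)^{2} = 16$)
$Q{\left(Y \right)} = \left(-1 + Y\right) \left(4 + Y\right)$ ($Q{\left(Y \right)} = \left(4 + Y\right) \left(-1 + Y\right) = \left(-1 + Y\right) \left(4 + Y\right)$)
$Q{\left(q \right)} \left(\left(3 - 4\right) + 0\right) = \left(-4 + 16^{2} + 3 \cdot 16\right) \left(\left(3 - 4\right) + 0\right) = \left(-4 + 256 + 48\right) \left(-1 + 0\right) = 300 \left(-1\right) = -300$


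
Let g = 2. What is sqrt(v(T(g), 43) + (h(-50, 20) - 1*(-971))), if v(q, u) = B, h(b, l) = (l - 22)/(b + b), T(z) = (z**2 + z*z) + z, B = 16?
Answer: sqrt(98702)/10 ≈ 31.417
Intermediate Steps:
T(z) = z + 2*z**2 (T(z) = (z**2 + z**2) + z = 2*z**2 + z = z + 2*z**2)
h(b, l) = (-22 + l)/(2*b) (h(b, l) = (-22 + l)/((2*b)) = (-22 + l)*(1/(2*b)) = (-22 + l)/(2*b))
v(q, u) = 16
sqrt(v(T(g), 43) + (h(-50, 20) - 1*(-971))) = sqrt(16 + ((1/2)*(-22 + 20)/(-50) - 1*(-971))) = sqrt(16 + ((1/2)*(-1/50)*(-2) + 971)) = sqrt(16 + (1/50 + 971)) = sqrt(16 + 48551/50) = sqrt(49351/50) = sqrt(98702)/10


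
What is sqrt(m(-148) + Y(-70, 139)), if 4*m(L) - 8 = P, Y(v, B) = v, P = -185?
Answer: I*sqrt(457)/2 ≈ 10.689*I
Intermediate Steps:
m(L) = -177/4 (m(L) = 2 + (1/4)*(-185) = 2 - 185/4 = -177/4)
sqrt(m(-148) + Y(-70, 139)) = sqrt(-177/4 - 70) = sqrt(-457/4) = I*sqrt(457)/2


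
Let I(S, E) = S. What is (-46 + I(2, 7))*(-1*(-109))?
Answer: -4796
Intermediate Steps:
(-46 + I(2, 7))*(-1*(-109)) = (-46 + 2)*(-1*(-109)) = -44*109 = -4796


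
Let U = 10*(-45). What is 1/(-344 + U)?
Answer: -1/794 ≈ -0.0012594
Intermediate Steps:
U = -450
1/(-344 + U) = 1/(-344 - 450) = 1/(-794) = -1/794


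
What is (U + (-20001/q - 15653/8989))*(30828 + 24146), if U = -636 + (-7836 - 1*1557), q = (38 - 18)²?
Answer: -996302669003843/1797800 ≈ -5.5418e+8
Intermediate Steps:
q = 400 (q = 20² = 400)
U = -10029 (U = -636 + (-7836 - 1557) = -636 - 9393 = -10029)
(U + (-20001/q - 15653/8989))*(30828 + 24146) = (-10029 + (-20001/400 - 15653/8989))*(30828 + 24146) = (-10029 + (-20001*1/400 - 15653*1/8989))*54974 = (-10029 + (-20001/400 - 15653/8989))*54974 = (-10029 - 186050189/3595600)*54974 = -36246322589/3595600*54974 = -996302669003843/1797800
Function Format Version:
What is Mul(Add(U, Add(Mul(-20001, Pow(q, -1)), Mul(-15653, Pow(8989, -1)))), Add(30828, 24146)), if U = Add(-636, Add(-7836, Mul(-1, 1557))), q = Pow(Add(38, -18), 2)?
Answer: Rational(-996302669003843, 1797800) ≈ -5.5418e+8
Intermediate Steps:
q = 400 (q = Pow(20, 2) = 400)
U = -10029 (U = Add(-636, Add(-7836, -1557)) = Add(-636, -9393) = -10029)
Mul(Add(U, Add(Mul(-20001, Pow(q, -1)), Mul(-15653, Pow(8989, -1)))), Add(30828, 24146)) = Mul(Add(-10029, Add(Mul(-20001, Pow(400, -1)), Mul(-15653, Pow(8989, -1)))), Add(30828, 24146)) = Mul(Add(-10029, Add(Mul(-20001, Rational(1, 400)), Mul(-15653, Rational(1, 8989)))), 54974) = Mul(Add(-10029, Add(Rational(-20001, 400), Rational(-15653, 8989))), 54974) = Mul(Add(-10029, Rational(-186050189, 3595600)), 54974) = Mul(Rational(-36246322589, 3595600), 54974) = Rational(-996302669003843, 1797800)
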